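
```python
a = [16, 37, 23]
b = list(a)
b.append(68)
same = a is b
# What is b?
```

After line 1: a = [16, 37, 23]
After line 2 (b = list(a) is a shallow copy, new object): a = [16, 37, 23], b = [16, 37, 23]
After line 3 (append only mutates b): a = [16, 37, 23], b = [16, 37, 23, 68]
After line 4 (same = a is b; different objects -> False): same = False

[16, 37, 23, 68]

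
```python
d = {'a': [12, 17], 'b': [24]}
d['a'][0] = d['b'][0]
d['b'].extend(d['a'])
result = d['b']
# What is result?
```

After line 1: d = {'a': [12, 17], 'b': [24]}
After line 2 (a[0] = b[0] = 24): d = {'a': [24, 17], 'b': [24]}
After line 3 (b.extend(a) appends [24, 17]): d = {'a': [24, 17], 'b': [24, 24, 17]}
After line 4: result = d['b'] = [24, 24, 17]

[24, 24, 17]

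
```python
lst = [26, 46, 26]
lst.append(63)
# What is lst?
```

[26, 46, 26, 63]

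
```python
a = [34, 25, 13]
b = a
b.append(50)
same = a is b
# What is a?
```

After line 1: a = [34, 25, 13]
After line 2 (b = a is an alias, same object): a = [34, 25, 13], b = [34, 25, 13]
After line 3 (b.append mutates the shared list): a = [34, 25, 13, 50], b = [34, 25, 13, 50]
After line 4 (same = a is b; same object -> True): same = True

[34, 25, 13, 50]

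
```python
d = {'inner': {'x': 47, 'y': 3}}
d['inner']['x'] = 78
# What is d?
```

After line 1: d = {'inner': {'x': 47, 'y': 3}}
After line 2 (inner x overwritten): d = {'inner': {'x': 78, 'y': 3}}

{'inner': {'x': 78, 'y': 3}}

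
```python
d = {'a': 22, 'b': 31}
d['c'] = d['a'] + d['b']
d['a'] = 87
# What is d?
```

After line 1: d = {'a': 22, 'b': 31}
After line 2 (d['c'] = 22 + 31): d = {'a': 22, 'b': 31, 'c': 53}
After line 3: d = {'a': 87, 'b': 31, 'c': 53}

{'a': 87, 'b': 31, 'c': 53}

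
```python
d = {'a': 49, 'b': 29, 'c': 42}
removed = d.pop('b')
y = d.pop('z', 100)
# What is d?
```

After line 1: d = {'a': 49, 'b': 29, 'c': 42}
After line 2 (pop 'b' returns 29): d = {'a': 49, 'c': 42}, removed = 29
After line 3 (pop 'z' missing, returns default 100): d = {'a': 49, 'c': 42}, y = 100

{'a': 49, 'c': 42}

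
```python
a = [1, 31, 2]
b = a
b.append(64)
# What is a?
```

After line 1: a = [1, 31, 2]
After line 2 (b = a is an alias, same object): a = [1, 31, 2], b = [1, 31, 2]
After line 3 (b.append mutates the shared list): a = [1, 31, 2, 64], b = [1, 31, 2, 64]

[1, 31, 2, 64]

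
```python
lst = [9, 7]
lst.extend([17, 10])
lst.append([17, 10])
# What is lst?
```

After line 1: lst = [9, 7]
After line 2 (extend unpacks [17, 10]): lst = [9, 7, 17, 10]
After line 3 (append adds [17, 10] as single element): lst = [9, 7, 17, 10, [17, 10]]

[9, 7, 17, 10, [17, 10]]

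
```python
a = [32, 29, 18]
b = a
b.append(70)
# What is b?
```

After line 1: a = [32, 29, 18]
After line 2 (b = a is an alias, same object): a = [32, 29, 18], b = [32, 29, 18]
After line 3 (b.append mutates the shared list): a = [32, 29, 18, 70], b = [32, 29, 18, 70]

[32, 29, 18, 70]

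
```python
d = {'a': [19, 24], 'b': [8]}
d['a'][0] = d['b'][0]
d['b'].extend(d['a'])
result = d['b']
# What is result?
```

After line 1: d = {'a': [19, 24], 'b': [8]}
After line 2 (a[0] = b[0] = 8): d = {'a': [8, 24], 'b': [8]}
After line 3 (b.extend(a) appends [8, 24]): d = {'a': [8, 24], 'b': [8, 8, 24]}
After line 4: result = d['b'] = [8, 8, 24]

[8, 8, 24]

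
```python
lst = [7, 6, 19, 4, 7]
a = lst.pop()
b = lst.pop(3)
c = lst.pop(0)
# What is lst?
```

After line 1: lst = [7, 6, 19, 4, 7]
After line 2 (pop() -> a = 7): lst = [7, 6, 19, 4]
After line 3 (pop(3) -> b = 4): lst = [7, 6, 19]
After line 4 (pop(0) -> c = 7): lst = [6, 19]

[6, 19]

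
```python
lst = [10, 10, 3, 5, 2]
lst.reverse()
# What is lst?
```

[2, 5, 3, 10, 10]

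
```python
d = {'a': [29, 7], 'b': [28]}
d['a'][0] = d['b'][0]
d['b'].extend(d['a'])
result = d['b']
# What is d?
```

After line 1: d = {'a': [29, 7], 'b': [28]}
After line 2 (a[0] = b[0] = 28): d = {'a': [28, 7], 'b': [28]}
After line 3 (b.extend(a) appends [28, 7]): d = {'a': [28, 7], 'b': [28, 28, 7]}
After line 4: result = d['b'] = [28, 28, 7]

{'a': [28, 7], 'b': [28, 28, 7]}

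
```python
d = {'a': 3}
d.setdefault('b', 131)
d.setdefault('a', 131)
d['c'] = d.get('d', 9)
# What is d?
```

After line 1: d = {'a': 3}
After line 2 (setdefault adds 'b'=131): d = {'a': 3, 'b': 131}
After line 3 (setdefault 'a' no-op, already exists): d = {'a': 3, 'b': 131}
After line 4 (get('d', 9) returns default since 'd' not in d): d = {'a': 3, 'b': 131, 'c': 9}

{'a': 3, 'b': 131, 'c': 9}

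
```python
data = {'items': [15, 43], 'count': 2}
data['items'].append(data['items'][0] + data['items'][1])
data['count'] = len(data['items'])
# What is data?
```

After line 1: data = {'items': [15, 43], 'count': 2}
After line 2 (append 15 + 43 = 58): data = {'items': [15, 43, 58], 'count': 2}
After line 3 (count = len(items) = 3): data = {'items': [15, 43, 58], 'count': 3}

{'items': [15, 43, 58], 'count': 3}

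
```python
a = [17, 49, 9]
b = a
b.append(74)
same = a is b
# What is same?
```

After line 1: a = [17, 49, 9]
After line 2 (b = a is an alias, same object): a = [17, 49, 9], b = [17, 49, 9]
After line 3 (b.append mutates the shared list): a = [17, 49, 9, 74], b = [17, 49, 9, 74]
After line 4 (same = a is b; same object -> True): same = True

True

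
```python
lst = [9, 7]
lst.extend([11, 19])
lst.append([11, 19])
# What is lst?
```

After line 1: lst = [9, 7]
After line 2 (extend unpacks [11, 19]): lst = [9, 7, 11, 19]
After line 3 (append adds [11, 19] as single element): lst = [9, 7, 11, 19, [11, 19]]

[9, 7, 11, 19, [11, 19]]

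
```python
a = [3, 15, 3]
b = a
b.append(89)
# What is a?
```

After line 1: a = [3, 15, 3]
After line 2 (b = a is an alias, same object): a = [3, 15, 3], b = [3, 15, 3]
After line 3 (b.append mutates the shared list): a = [3, 15, 3, 89], b = [3, 15, 3, 89]

[3, 15, 3, 89]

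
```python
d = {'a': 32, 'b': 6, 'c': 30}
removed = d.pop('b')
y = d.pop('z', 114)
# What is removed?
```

After line 1: d = {'a': 32, 'b': 6, 'c': 30}
After line 2 (pop 'b' returns 6): d = {'a': 32, 'c': 30}, removed = 6
After line 3 (pop 'z' missing, returns default 114): d = {'a': 32, 'c': 30}, y = 114

6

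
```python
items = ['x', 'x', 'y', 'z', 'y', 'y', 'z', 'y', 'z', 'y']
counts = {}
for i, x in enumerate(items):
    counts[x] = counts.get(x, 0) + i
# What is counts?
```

Initial: counts = {}, items = ['x', 'x', 'y', 'z', 'y', 'y', 'z', 'y', 'z', 'y']
i=0, x='x': counts = {'x': 0}
i=1, x='x': counts = {'x': 1}
i=2, x='y': counts = {'x': 1, 'y': 2}
i=3, x='z': counts = {'x': 1, 'y': 2, 'z': 3}
i=4, x='y': counts = {'x': 1, 'y': 6, 'z': 3}
i=5, x='y': counts = {'x': 1, 'y': 11, 'z': 3}
i=6, x='z': counts = {'x': 1, 'y': 11, 'z': 9}
i=7, x='y': counts = {'x': 1, 'y': 18, 'z': 9}
i=8, x='z': counts = {'x': 1, 'y': 18, 'z': 17}
i=9, x='y': counts = {'x': 1, 'y': 27, 'z': 17}

{'x': 1, 'y': 27, 'z': 17}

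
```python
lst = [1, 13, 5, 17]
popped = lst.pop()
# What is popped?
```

17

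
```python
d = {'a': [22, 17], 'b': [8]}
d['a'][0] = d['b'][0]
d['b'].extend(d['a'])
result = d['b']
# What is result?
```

After line 1: d = {'a': [22, 17], 'b': [8]}
After line 2 (a[0] = b[0] = 8): d = {'a': [8, 17], 'b': [8]}
After line 3 (b.extend(a) appends [8, 17]): d = {'a': [8, 17], 'b': [8, 8, 17]}
After line 4: result = d['b'] = [8, 8, 17]

[8, 8, 17]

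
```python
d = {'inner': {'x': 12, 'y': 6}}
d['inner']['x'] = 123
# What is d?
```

After line 1: d = {'inner': {'x': 12, 'y': 6}}
After line 2 (inner x overwritten): d = {'inner': {'x': 123, 'y': 6}}

{'inner': {'x': 123, 'y': 6}}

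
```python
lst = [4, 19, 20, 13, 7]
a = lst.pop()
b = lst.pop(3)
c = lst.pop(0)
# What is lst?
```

After line 1: lst = [4, 19, 20, 13, 7]
After line 2 (pop() -> a = 7): lst = [4, 19, 20, 13]
After line 3 (pop(3) -> b = 13): lst = [4, 19, 20]
After line 4 (pop(0) -> c = 4): lst = [19, 20]

[19, 20]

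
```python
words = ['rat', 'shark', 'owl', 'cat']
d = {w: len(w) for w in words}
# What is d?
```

{'rat': 3, 'shark': 5, 'owl': 3, 'cat': 3}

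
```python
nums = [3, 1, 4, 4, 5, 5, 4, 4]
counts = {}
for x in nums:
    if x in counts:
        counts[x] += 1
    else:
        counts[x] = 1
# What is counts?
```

Initial: counts = {}, nums = [3, 1, 4, 4, 5, 5, 4, 4]
See 3: counts = {3: 1}
See 1: counts = {3: 1, 1: 1}
See 4: counts = {3: 1, 1: 1, 4: 1}
See 4: counts = {3: 1, 1: 1, 4: 2}
See 5: counts = {3: 1, 1: 1, 4: 2, 5: 1}
See 5: counts = {3: 1, 1: 1, 4: 2, 5: 2}
See 4: counts = {3: 1, 1: 1, 4: 3, 5: 2}
See 4: counts = {3: 1, 1: 1, 4: 4, 5: 2}

{3: 1, 1: 1, 4: 4, 5: 2}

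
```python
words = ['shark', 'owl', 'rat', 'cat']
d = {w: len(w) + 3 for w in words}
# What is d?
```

{'shark': 8, 'owl': 6, 'rat': 6, 'cat': 6}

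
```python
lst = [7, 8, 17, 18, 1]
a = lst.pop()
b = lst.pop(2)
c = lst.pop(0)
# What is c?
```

After line 1: lst = [7, 8, 17, 18, 1]
After line 2 (pop() -> a = 1): lst = [7, 8, 17, 18]
After line 3 (pop(2) -> b = 17): lst = [7, 8, 18]
After line 4 (pop(0) -> c = 7): lst = [8, 18]

7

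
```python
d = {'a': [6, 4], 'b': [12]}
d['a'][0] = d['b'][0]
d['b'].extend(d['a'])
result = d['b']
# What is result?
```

After line 1: d = {'a': [6, 4], 'b': [12]}
After line 2 (a[0] = b[0] = 12): d = {'a': [12, 4], 'b': [12]}
After line 3 (b.extend(a) appends [12, 4]): d = {'a': [12, 4], 'b': [12, 12, 4]}
After line 4: result = d['b'] = [12, 12, 4]

[12, 12, 4]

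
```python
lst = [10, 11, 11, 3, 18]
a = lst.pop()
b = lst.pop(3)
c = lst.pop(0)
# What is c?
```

After line 1: lst = [10, 11, 11, 3, 18]
After line 2 (pop() -> a = 18): lst = [10, 11, 11, 3]
After line 3 (pop(3) -> b = 3): lst = [10, 11, 11]
After line 4 (pop(0) -> c = 10): lst = [11, 11]

10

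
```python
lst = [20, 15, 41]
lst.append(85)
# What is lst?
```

[20, 15, 41, 85]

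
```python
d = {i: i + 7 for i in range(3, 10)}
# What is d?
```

{3: 10, 4: 11, 5: 12, 6: 13, 7: 14, 8: 15, 9: 16}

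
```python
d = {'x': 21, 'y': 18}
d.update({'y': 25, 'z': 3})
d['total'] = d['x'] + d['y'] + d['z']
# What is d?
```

After line 1: d = {'x': 21, 'y': 18}
After line 2 (y overwritten, z added): d = {'x': 21, 'y': 25, 'z': 3}
After line 3 (total = 21 + 25 + 3 = 49): d = {'x': 21, 'y': 25, 'z': 3, 'total': 49}

{'x': 21, 'y': 25, 'z': 3, 'total': 49}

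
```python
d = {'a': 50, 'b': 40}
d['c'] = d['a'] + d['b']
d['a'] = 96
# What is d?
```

After line 1: d = {'a': 50, 'b': 40}
After line 2 (d['c'] = 50 + 40): d = {'a': 50, 'b': 40, 'c': 90}
After line 3: d = {'a': 96, 'b': 40, 'c': 90}

{'a': 96, 'b': 40, 'c': 90}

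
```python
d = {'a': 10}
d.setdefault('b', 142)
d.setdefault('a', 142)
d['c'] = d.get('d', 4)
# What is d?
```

After line 1: d = {'a': 10}
After line 2 (setdefault adds 'b'=142): d = {'a': 10, 'b': 142}
After line 3 (setdefault 'a' no-op, already exists): d = {'a': 10, 'b': 142}
After line 4 (get('d', 4) returns default since 'd' not in d): d = {'a': 10, 'b': 142, 'c': 4}

{'a': 10, 'b': 142, 'c': 4}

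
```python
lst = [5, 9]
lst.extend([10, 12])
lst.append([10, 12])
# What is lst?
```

After line 1: lst = [5, 9]
After line 2 (extend unpacks [10, 12]): lst = [5, 9, 10, 12]
After line 3 (append adds [10, 12] as single element): lst = [5, 9, 10, 12, [10, 12]]

[5, 9, 10, 12, [10, 12]]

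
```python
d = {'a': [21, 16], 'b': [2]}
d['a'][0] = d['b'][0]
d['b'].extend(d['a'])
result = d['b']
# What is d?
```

After line 1: d = {'a': [21, 16], 'b': [2]}
After line 2 (a[0] = b[0] = 2): d = {'a': [2, 16], 'b': [2]}
After line 3 (b.extend(a) appends [2, 16]): d = {'a': [2, 16], 'b': [2, 2, 16]}
After line 4: result = d['b'] = [2, 2, 16]

{'a': [2, 16], 'b': [2, 2, 16]}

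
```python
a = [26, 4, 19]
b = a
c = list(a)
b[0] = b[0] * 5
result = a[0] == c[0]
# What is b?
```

After line 1: a = [26, 4, 19]
After line 2 (b = a, alias): a = [26, 4, 19], b = [26, 4, 19]
After line 3 (c = list(a) is a copy, new object): c = [26, 4, 19]
After line 4 (b[0] = 26 * 5 = 130; mutates shared a/b): a = b = [130, 4, 19], c = [26, 4, 19]
After line 5 (a[0] = 130, c[0] = 26; result = False)

[130, 4, 19]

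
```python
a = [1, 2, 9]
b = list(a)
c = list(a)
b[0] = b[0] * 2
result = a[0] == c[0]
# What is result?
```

After line 1: a = [1, 2, 9]
After line 2 (b = list(a), copy): a = [1, 2, 9], b = [1, 2, 9]
After line 3 (c = list(a) is a copy, new object): c = [1, 2, 9]
After line 4 (b[0] = 1 * 2 = 2; only b mutates (copy)): a = [1, 2, 9], b = [2, 2, 9], c = [1, 2, 9]
After line 5 (a[0] = 1, c[0] = 1; result = True)

True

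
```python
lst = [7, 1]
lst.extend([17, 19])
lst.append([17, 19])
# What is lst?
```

After line 1: lst = [7, 1]
After line 2 (extend unpacks [17, 19]): lst = [7, 1, 17, 19]
After line 3 (append adds [17, 19] as single element): lst = [7, 1, 17, 19, [17, 19]]

[7, 1, 17, 19, [17, 19]]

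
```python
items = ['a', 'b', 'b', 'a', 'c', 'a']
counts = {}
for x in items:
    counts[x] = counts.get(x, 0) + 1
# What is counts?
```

Initial: counts = {}, items = ['a', 'b', 'b', 'a', 'c', 'a']
See 'a': counts = {'a': 1}
See 'b': counts = {'a': 1, 'b': 1}
See 'b': counts = {'a': 1, 'b': 2}
See 'a': counts = {'a': 2, 'b': 2}
See 'c': counts = {'a': 2, 'b': 2, 'c': 1}
See 'a': counts = {'a': 3, 'b': 2, 'c': 1}

{'a': 3, 'b': 2, 'c': 1}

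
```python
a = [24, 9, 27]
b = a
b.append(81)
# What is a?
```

After line 1: a = [24, 9, 27]
After line 2 (b = a is an alias, same object): a = [24, 9, 27], b = [24, 9, 27]
After line 3 (b.append mutates the shared list): a = [24, 9, 27, 81], b = [24, 9, 27, 81]

[24, 9, 27, 81]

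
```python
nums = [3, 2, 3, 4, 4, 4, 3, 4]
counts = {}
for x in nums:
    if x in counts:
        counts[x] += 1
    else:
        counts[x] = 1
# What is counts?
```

Initial: counts = {}, nums = [3, 2, 3, 4, 4, 4, 3, 4]
See 3: counts = {3: 1}
See 2: counts = {3: 1, 2: 1}
See 3: counts = {3: 2, 2: 1}
See 4: counts = {3: 2, 2: 1, 4: 1}
See 4: counts = {3: 2, 2: 1, 4: 2}
See 4: counts = {3: 2, 2: 1, 4: 3}
See 3: counts = {3: 3, 2: 1, 4: 3}
See 4: counts = {3: 3, 2: 1, 4: 4}

{3: 3, 2: 1, 4: 4}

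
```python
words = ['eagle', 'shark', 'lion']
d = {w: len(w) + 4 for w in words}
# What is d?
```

{'eagle': 9, 'shark': 9, 'lion': 8}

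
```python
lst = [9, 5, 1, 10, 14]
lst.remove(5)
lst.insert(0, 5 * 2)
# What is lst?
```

After line 1: lst = [9, 5, 1, 10, 14]
After line 2 (remove first 5): lst = [9, 1, 10, 14]
After line 3 (insert 10 at index 0): lst = [10, 9, 1, 10, 14]

[10, 9, 1, 10, 14]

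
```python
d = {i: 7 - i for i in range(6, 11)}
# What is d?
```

{6: 1, 7: 0, 8: -1, 9: -2, 10: -3}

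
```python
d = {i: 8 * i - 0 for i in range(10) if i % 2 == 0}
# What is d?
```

{0: 0, 2: 16, 4: 32, 6: 48, 8: 64}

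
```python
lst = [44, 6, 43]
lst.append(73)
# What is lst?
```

[44, 6, 43, 73]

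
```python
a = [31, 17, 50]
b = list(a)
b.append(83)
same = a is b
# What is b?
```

After line 1: a = [31, 17, 50]
After line 2 (b = list(a) is a shallow copy, new object): a = [31, 17, 50], b = [31, 17, 50]
After line 3 (append only mutates b): a = [31, 17, 50], b = [31, 17, 50, 83]
After line 4 (same = a is b; different objects -> False): same = False

[31, 17, 50, 83]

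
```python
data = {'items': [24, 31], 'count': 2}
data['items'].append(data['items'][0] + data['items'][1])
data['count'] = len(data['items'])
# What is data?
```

After line 1: data = {'items': [24, 31], 'count': 2}
After line 2 (append 24 + 31 = 55): data = {'items': [24, 31, 55], 'count': 2}
After line 3 (count = len(items) = 3): data = {'items': [24, 31, 55], 'count': 3}

{'items': [24, 31, 55], 'count': 3}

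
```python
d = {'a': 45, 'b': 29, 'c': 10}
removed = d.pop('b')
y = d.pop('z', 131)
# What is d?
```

After line 1: d = {'a': 45, 'b': 29, 'c': 10}
After line 2 (pop 'b' returns 29): d = {'a': 45, 'c': 10}, removed = 29
After line 3 (pop 'z' missing, returns default 131): d = {'a': 45, 'c': 10}, y = 131

{'a': 45, 'c': 10}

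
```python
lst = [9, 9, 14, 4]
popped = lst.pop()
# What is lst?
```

[9, 9, 14]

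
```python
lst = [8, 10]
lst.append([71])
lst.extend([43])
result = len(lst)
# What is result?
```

After line 1: lst = [8, 10]
After line 2 (append adds [71] as single element): lst = [8, 10, [71]]
After line 3 (extend unpacks [43], adds 43): lst = [8, 10, [71], 43]
After line 4: result = len(lst) = 4

4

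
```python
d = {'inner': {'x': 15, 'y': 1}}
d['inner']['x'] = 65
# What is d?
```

After line 1: d = {'inner': {'x': 15, 'y': 1}}
After line 2 (inner x overwritten): d = {'inner': {'x': 65, 'y': 1}}

{'inner': {'x': 65, 'y': 1}}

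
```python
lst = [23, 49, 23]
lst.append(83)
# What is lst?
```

[23, 49, 23, 83]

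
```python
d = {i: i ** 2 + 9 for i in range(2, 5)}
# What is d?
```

{2: 13, 3: 18, 4: 25}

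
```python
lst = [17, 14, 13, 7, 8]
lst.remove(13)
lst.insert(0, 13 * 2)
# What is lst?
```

After line 1: lst = [17, 14, 13, 7, 8]
After line 2 (remove first 13): lst = [17, 14, 7, 8]
After line 3 (insert 26 at index 0): lst = [26, 17, 14, 7, 8]

[26, 17, 14, 7, 8]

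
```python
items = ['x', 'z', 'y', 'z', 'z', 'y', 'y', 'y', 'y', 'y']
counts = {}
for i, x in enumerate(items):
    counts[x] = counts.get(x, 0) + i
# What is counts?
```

Initial: counts = {}, items = ['x', 'z', 'y', 'z', 'z', 'y', 'y', 'y', 'y', 'y']
i=0, x='x': counts = {'x': 0}
i=1, x='z': counts = {'x': 0, 'z': 1}
i=2, x='y': counts = {'x': 0, 'z': 1, 'y': 2}
i=3, x='z': counts = {'x': 0, 'z': 4, 'y': 2}
i=4, x='z': counts = {'x': 0, 'z': 8, 'y': 2}
i=5, x='y': counts = {'x': 0, 'z': 8, 'y': 7}
i=6, x='y': counts = {'x': 0, 'z': 8, 'y': 13}
i=7, x='y': counts = {'x': 0, 'z': 8, 'y': 20}
i=8, x='y': counts = {'x': 0, 'z': 8, 'y': 28}
i=9, x='y': counts = {'x': 0, 'z': 8, 'y': 37}

{'x': 0, 'z': 8, 'y': 37}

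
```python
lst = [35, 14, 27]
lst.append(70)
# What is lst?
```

[35, 14, 27, 70]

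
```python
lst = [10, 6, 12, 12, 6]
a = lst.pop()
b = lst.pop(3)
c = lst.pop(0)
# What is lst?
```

After line 1: lst = [10, 6, 12, 12, 6]
After line 2 (pop() -> a = 6): lst = [10, 6, 12, 12]
After line 3 (pop(3) -> b = 12): lst = [10, 6, 12]
After line 4 (pop(0) -> c = 10): lst = [6, 12]

[6, 12]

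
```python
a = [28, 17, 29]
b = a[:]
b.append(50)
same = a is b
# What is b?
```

After line 1: a = [28, 17, 29]
After line 2 (b = a[:] is a shallow copy, new object): a = [28, 17, 29], b = [28, 17, 29]
After line 3 (append only mutates b): a = [28, 17, 29], b = [28, 17, 29, 50]
After line 4 (same = a is b; different objects -> False): same = False

[28, 17, 29, 50]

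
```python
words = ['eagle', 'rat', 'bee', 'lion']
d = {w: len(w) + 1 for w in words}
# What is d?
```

{'eagle': 6, 'rat': 4, 'bee': 4, 'lion': 5}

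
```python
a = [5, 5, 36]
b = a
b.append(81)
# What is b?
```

After line 1: a = [5, 5, 36]
After line 2 (b = a is an alias, same object): a = [5, 5, 36], b = [5, 5, 36]
After line 3 (b.append mutates the shared list): a = [5, 5, 36, 81], b = [5, 5, 36, 81]

[5, 5, 36, 81]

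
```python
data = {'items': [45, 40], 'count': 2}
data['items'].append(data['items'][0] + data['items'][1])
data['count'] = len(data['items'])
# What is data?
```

After line 1: data = {'items': [45, 40], 'count': 2}
After line 2 (append 45 + 40 = 85): data = {'items': [45, 40, 85], 'count': 2}
After line 3 (count = len(items) = 3): data = {'items': [45, 40, 85], 'count': 3}

{'items': [45, 40, 85], 'count': 3}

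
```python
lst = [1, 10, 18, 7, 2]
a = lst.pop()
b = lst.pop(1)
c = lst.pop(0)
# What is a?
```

After line 1: lst = [1, 10, 18, 7, 2]
After line 2 (pop() -> a = 2): lst = [1, 10, 18, 7]
After line 3 (pop(1) -> b = 10): lst = [1, 18, 7]
After line 4 (pop(0) -> c = 1): lst = [18, 7]

2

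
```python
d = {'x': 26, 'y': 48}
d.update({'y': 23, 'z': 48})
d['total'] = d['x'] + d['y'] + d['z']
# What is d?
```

After line 1: d = {'x': 26, 'y': 48}
After line 2 (y overwritten, z added): d = {'x': 26, 'y': 23, 'z': 48}
After line 3 (total = 26 + 23 + 48 = 97): d = {'x': 26, 'y': 23, 'z': 48, 'total': 97}

{'x': 26, 'y': 23, 'z': 48, 'total': 97}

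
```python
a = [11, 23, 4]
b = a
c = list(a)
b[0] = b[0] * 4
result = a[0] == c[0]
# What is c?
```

After line 1: a = [11, 23, 4]
After line 2 (b = a, alias): a = [11, 23, 4], b = [11, 23, 4]
After line 3 (c = list(a) is a copy, new object): c = [11, 23, 4]
After line 4 (b[0] = 11 * 4 = 44; mutates shared a/b): a = b = [44, 23, 4], c = [11, 23, 4]
After line 5 (a[0] = 44, c[0] = 11; result = False)

[11, 23, 4]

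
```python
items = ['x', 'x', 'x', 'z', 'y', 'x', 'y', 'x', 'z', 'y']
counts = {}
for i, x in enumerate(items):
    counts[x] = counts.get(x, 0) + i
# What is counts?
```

Initial: counts = {}, items = ['x', 'x', 'x', 'z', 'y', 'x', 'y', 'x', 'z', 'y']
i=0, x='x': counts = {'x': 0}
i=1, x='x': counts = {'x': 1}
i=2, x='x': counts = {'x': 3}
i=3, x='z': counts = {'x': 3, 'z': 3}
i=4, x='y': counts = {'x': 3, 'z': 3, 'y': 4}
i=5, x='x': counts = {'x': 8, 'z': 3, 'y': 4}
i=6, x='y': counts = {'x': 8, 'z': 3, 'y': 10}
i=7, x='x': counts = {'x': 15, 'z': 3, 'y': 10}
i=8, x='z': counts = {'x': 15, 'z': 11, 'y': 10}
i=9, x='y': counts = {'x': 15, 'z': 11, 'y': 19}

{'x': 15, 'z': 11, 'y': 19}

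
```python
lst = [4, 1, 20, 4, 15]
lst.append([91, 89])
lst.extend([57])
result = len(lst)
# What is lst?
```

After line 1: lst = [4, 1, 20, 4, 15]
After line 2 (append adds [91, 89] as single element): lst = [4, 1, 20, 4, 15, [91, 89]]
After line 3 (extend unpacks [57], adds 57): lst = [4, 1, 20, 4, 15, [91, 89], 57]
After line 4: result = len(lst) = 7

[4, 1, 20, 4, 15, [91, 89], 57]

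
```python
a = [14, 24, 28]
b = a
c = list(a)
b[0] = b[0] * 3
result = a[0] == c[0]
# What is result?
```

After line 1: a = [14, 24, 28]
After line 2 (b = a, alias): a = [14, 24, 28], b = [14, 24, 28]
After line 3 (c = list(a) is a copy, new object): c = [14, 24, 28]
After line 4 (b[0] = 14 * 3 = 42; mutates shared a/b): a = b = [42, 24, 28], c = [14, 24, 28]
After line 5 (a[0] = 42, c[0] = 14; result = False)

False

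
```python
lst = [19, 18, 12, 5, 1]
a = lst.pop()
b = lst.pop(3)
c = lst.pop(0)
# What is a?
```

After line 1: lst = [19, 18, 12, 5, 1]
After line 2 (pop() -> a = 1): lst = [19, 18, 12, 5]
After line 3 (pop(3) -> b = 5): lst = [19, 18, 12]
After line 4 (pop(0) -> c = 19): lst = [18, 12]

1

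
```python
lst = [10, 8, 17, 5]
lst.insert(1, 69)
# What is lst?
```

[10, 69, 8, 17, 5]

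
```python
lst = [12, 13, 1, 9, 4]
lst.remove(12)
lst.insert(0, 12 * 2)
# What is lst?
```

After line 1: lst = [12, 13, 1, 9, 4]
After line 2 (remove first 12): lst = [13, 1, 9, 4]
After line 3 (insert 24 at index 0): lst = [24, 13, 1, 9, 4]

[24, 13, 1, 9, 4]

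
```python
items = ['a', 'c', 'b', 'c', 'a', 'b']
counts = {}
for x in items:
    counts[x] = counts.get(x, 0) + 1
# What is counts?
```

Initial: counts = {}, items = ['a', 'c', 'b', 'c', 'a', 'b']
See 'a': counts = {'a': 1}
See 'c': counts = {'a': 1, 'c': 1}
See 'b': counts = {'a': 1, 'c': 1, 'b': 1}
See 'c': counts = {'a': 1, 'c': 2, 'b': 1}
See 'a': counts = {'a': 2, 'c': 2, 'b': 1}
See 'b': counts = {'a': 2, 'c': 2, 'b': 2}

{'a': 2, 'c': 2, 'b': 2}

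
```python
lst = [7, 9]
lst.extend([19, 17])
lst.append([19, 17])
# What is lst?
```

After line 1: lst = [7, 9]
After line 2 (extend unpacks [19, 17]): lst = [7, 9, 19, 17]
After line 3 (append adds [19, 17] as single element): lst = [7, 9, 19, 17, [19, 17]]

[7, 9, 19, 17, [19, 17]]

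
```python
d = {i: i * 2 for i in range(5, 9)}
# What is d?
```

{5: 10, 6: 12, 7: 14, 8: 16}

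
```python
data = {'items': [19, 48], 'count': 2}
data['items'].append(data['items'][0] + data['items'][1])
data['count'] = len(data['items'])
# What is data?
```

After line 1: data = {'items': [19, 48], 'count': 2}
After line 2 (append 19 + 48 = 67): data = {'items': [19, 48, 67], 'count': 2}
After line 3 (count = len(items) = 3): data = {'items': [19, 48, 67], 'count': 3}

{'items': [19, 48, 67], 'count': 3}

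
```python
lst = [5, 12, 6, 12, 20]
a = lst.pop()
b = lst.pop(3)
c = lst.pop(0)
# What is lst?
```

After line 1: lst = [5, 12, 6, 12, 20]
After line 2 (pop() -> a = 20): lst = [5, 12, 6, 12]
After line 3 (pop(3) -> b = 12): lst = [5, 12, 6]
After line 4 (pop(0) -> c = 5): lst = [12, 6]

[12, 6]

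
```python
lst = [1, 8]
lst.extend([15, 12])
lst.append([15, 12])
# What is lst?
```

After line 1: lst = [1, 8]
After line 2 (extend unpacks [15, 12]): lst = [1, 8, 15, 12]
After line 3 (append adds [15, 12] as single element): lst = [1, 8, 15, 12, [15, 12]]

[1, 8, 15, 12, [15, 12]]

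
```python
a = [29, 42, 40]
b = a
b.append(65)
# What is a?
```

After line 1: a = [29, 42, 40]
After line 2 (b = a is an alias, same object): a = [29, 42, 40], b = [29, 42, 40]
After line 3 (b.append mutates the shared list): a = [29, 42, 40, 65], b = [29, 42, 40, 65]

[29, 42, 40, 65]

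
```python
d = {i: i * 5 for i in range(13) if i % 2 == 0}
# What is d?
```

{0: 0, 2: 10, 4: 20, 6: 30, 8: 40, 10: 50, 12: 60}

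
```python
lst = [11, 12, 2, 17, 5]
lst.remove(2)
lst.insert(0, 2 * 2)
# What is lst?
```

After line 1: lst = [11, 12, 2, 17, 5]
After line 2 (remove first 2): lst = [11, 12, 17, 5]
After line 3 (insert 4 at index 0): lst = [4, 11, 12, 17, 5]

[4, 11, 12, 17, 5]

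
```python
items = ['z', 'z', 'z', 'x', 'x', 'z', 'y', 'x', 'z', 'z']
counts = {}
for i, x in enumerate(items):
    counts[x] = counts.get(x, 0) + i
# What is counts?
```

Initial: counts = {}, items = ['z', 'z', 'z', 'x', 'x', 'z', 'y', 'x', 'z', 'z']
i=0, x='z': counts = {'z': 0}
i=1, x='z': counts = {'z': 1}
i=2, x='z': counts = {'z': 3}
i=3, x='x': counts = {'z': 3, 'x': 3}
i=4, x='x': counts = {'z': 3, 'x': 7}
i=5, x='z': counts = {'z': 8, 'x': 7}
i=6, x='y': counts = {'z': 8, 'x': 7, 'y': 6}
i=7, x='x': counts = {'z': 8, 'x': 14, 'y': 6}
i=8, x='z': counts = {'z': 16, 'x': 14, 'y': 6}
i=9, x='z': counts = {'z': 25, 'x': 14, 'y': 6}

{'z': 25, 'x': 14, 'y': 6}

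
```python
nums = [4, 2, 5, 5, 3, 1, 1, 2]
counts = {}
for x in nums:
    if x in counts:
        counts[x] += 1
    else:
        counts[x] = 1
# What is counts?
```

Initial: counts = {}, nums = [4, 2, 5, 5, 3, 1, 1, 2]
See 4: counts = {4: 1}
See 2: counts = {4: 1, 2: 1}
See 5: counts = {4: 1, 2: 1, 5: 1}
See 5: counts = {4: 1, 2: 1, 5: 2}
See 3: counts = {4: 1, 2: 1, 5: 2, 3: 1}
See 1: counts = {4: 1, 2: 1, 5: 2, 3: 1, 1: 1}
See 1: counts = {4: 1, 2: 1, 5: 2, 3: 1, 1: 2}
See 2: counts = {4: 1, 2: 2, 5: 2, 3: 1, 1: 2}

{4: 1, 2: 2, 5: 2, 3: 1, 1: 2}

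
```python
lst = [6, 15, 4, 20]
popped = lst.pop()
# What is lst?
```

[6, 15, 4]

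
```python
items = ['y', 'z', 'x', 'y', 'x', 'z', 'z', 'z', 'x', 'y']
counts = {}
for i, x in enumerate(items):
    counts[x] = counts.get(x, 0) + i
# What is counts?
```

Initial: counts = {}, items = ['y', 'z', 'x', 'y', 'x', 'z', 'z', 'z', 'x', 'y']
i=0, x='y': counts = {'y': 0}
i=1, x='z': counts = {'y': 0, 'z': 1}
i=2, x='x': counts = {'y': 0, 'z': 1, 'x': 2}
i=3, x='y': counts = {'y': 3, 'z': 1, 'x': 2}
i=4, x='x': counts = {'y': 3, 'z': 1, 'x': 6}
i=5, x='z': counts = {'y': 3, 'z': 6, 'x': 6}
i=6, x='z': counts = {'y': 3, 'z': 12, 'x': 6}
i=7, x='z': counts = {'y': 3, 'z': 19, 'x': 6}
i=8, x='x': counts = {'y': 3, 'z': 19, 'x': 14}
i=9, x='y': counts = {'y': 12, 'z': 19, 'x': 14}

{'y': 12, 'z': 19, 'x': 14}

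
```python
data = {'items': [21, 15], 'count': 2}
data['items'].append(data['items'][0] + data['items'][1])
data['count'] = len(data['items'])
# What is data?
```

After line 1: data = {'items': [21, 15], 'count': 2}
After line 2 (append 21 + 15 = 36): data = {'items': [21, 15, 36], 'count': 2}
After line 3 (count = len(items) = 3): data = {'items': [21, 15, 36], 'count': 3}

{'items': [21, 15, 36], 'count': 3}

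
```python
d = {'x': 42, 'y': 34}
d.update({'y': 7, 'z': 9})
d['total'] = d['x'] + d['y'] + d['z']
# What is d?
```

After line 1: d = {'x': 42, 'y': 34}
After line 2 (y overwritten, z added): d = {'x': 42, 'y': 7, 'z': 9}
After line 3 (total = 42 + 7 + 9 = 58): d = {'x': 42, 'y': 7, 'z': 9, 'total': 58}

{'x': 42, 'y': 7, 'z': 9, 'total': 58}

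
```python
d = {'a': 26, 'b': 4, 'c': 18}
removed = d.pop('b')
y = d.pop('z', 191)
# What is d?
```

After line 1: d = {'a': 26, 'b': 4, 'c': 18}
After line 2 (pop 'b' returns 4): d = {'a': 26, 'c': 18}, removed = 4
After line 3 (pop 'z' missing, returns default 191): d = {'a': 26, 'c': 18}, y = 191

{'a': 26, 'c': 18}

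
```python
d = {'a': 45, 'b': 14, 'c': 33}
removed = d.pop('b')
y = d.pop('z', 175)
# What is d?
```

After line 1: d = {'a': 45, 'b': 14, 'c': 33}
After line 2 (pop 'b' returns 14): d = {'a': 45, 'c': 33}, removed = 14
After line 3 (pop 'z' missing, returns default 175): d = {'a': 45, 'c': 33}, y = 175

{'a': 45, 'c': 33}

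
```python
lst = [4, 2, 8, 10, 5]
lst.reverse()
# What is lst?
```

[5, 10, 8, 2, 4]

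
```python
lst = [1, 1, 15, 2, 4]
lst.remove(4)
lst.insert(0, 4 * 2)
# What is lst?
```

After line 1: lst = [1, 1, 15, 2, 4]
After line 2 (remove first 4): lst = [1, 1, 15, 2]
After line 3 (insert 8 at index 0): lst = [8, 1, 1, 15, 2]

[8, 1, 1, 15, 2]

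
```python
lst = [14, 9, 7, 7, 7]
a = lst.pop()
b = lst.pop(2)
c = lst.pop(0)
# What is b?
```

After line 1: lst = [14, 9, 7, 7, 7]
After line 2 (pop() -> a = 7): lst = [14, 9, 7, 7]
After line 3 (pop(2) -> b = 7): lst = [14, 9, 7]
After line 4 (pop(0) -> c = 14): lst = [9, 7]

7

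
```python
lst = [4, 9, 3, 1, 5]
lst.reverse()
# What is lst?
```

[5, 1, 3, 9, 4]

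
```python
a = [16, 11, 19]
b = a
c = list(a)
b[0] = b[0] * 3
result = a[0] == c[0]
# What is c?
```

After line 1: a = [16, 11, 19]
After line 2 (b = a, alias): a = [16, 11, 19], b = [16, 11, 19]
After line 3 (c = list(a) is a copy, new object): c = [16, 11, 19]
After line 4 (b[0] = 16 * 3 = 48; mutates shared a/b): a = b = [48, 11, 19], c = [16, 11, 19]
After line 5 (a[0] = 48, c[0] = 16; result = False)

[16, 11, 19]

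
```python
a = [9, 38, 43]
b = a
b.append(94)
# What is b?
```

After line 1: a = [9, 38, 43]
After line 2 (b = a is an alias, same object): a = [9, 38, 43], b = [9, 38, 43]
After line 3 (b.append mutates the shared list): a = [9, 38, 43, 94], b = [9, 38, 43, 94]

[9, 38, 43, 94]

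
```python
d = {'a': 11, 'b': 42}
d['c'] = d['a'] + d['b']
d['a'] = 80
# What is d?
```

After line 1: d = {'a': 11, 'b': 42}
After line 2 (d['c'] = 11 + 42): d = {'a': 11, 'b': 42, 'c': 53}
After line 3: d = {'a': 80, 'b': 42, 'c': 53}

{'a': 80, 'b': 42, 'c': 53}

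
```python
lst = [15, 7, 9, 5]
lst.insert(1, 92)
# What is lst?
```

[15, 92, 7, 9, 5]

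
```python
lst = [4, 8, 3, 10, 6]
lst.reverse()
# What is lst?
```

[6, 10, 3, 8, 4]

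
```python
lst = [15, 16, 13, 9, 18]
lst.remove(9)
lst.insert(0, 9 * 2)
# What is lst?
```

After line 1: lst = [15, 16, 13, 9, 18]
After line 2 (remove first 9): lst = [15, 16, 13, 18]
After line 3 (insert 18 at index 0): lst = [18, 15, 16, 13, 18]

[18, 15, 16, 13, 18]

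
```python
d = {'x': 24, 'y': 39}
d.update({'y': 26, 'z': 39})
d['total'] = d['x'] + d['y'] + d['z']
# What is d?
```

After line 1: d = {'x': 24, 'y': 39}
After line 2 (y overwritten, z added): d = {'x': 24, 'y': 26, 'z': 39}
After line 3 (total = 24 + 26 + 39 = 89): d = {'x': 24, 'y': 26, 'z': 39, 'total': 89}

{'x': 24, 'y': 26, 'z': 39, 'total': 89}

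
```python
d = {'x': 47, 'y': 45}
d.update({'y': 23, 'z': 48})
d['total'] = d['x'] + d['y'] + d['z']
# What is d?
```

After line 1: d = {'x': 47, 'y': 45}
After line 2 (y overwritten, z added): d = {'x': 47, 'y': 23, 'z': 48}
After line 3 (total = 47 + 23 + 48 = 118): d = {'x': 47, 'y': 23, 'z': 48, 'total': 118}

{'x': 47, 'y': 23, 'z': 48, 'total': 118}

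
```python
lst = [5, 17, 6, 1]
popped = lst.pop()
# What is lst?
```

[5, 17, 6]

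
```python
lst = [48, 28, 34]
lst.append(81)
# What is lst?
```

[48, 28, 34, 81]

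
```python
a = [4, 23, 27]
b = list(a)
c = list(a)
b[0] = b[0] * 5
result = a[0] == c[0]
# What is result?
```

After line 1: a = [4, 23, 27]
After line 2 (b = list(a), copy): a = [4, 23, 27], b = [4, 23, 27]
After line 3 (c = list(a) is a copy, new object): c = [4, 23, 27]
After line 4 (b[0] = 4 * 5 = 20; only b mutates (copy)): a = [4, 23, 27], b = [20, 23, 27], c = [4, 23, 27]
After line 5 (a[0] = 4, c[0] = 4; result = True)

True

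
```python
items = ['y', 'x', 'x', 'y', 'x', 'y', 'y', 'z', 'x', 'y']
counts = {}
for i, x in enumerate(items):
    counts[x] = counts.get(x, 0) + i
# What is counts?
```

Initial: counts = {}, items = ['y', 'x', 'x', 'y', 'x', 'y', 'y', 'z', 'x', 'y']
i=0, x='y': counts = {'y': 0}
i=1, x='x': counts = {'y': 0, 'x': 1}
i=2, x='x': counts = {'y': 0, 'x': 3}
i=3, x='y': counts = {'y': 3, 'x': 3}
i=4, x='x': counts = {'y': 3, 'x': 7}
i=5, x='y': counts = {'y': 8, 'x': 7}
i=6, x='y': counts = {'y': 14, 'x': 7}
i=7, x='z': counts = {'y': 14, 'x': 7, 'z': 7}
i=8, x='x': counts = {'y': 14, 'x': 15, 'z': 7}
i=9, x='y': counts = {'y': 23, 'x': 15, 'z': 7}

{'y': 23, 'x': 15, 'z': 7}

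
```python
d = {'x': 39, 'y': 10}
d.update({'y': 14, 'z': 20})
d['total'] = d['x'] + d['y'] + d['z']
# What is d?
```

After line 1: d = {'x': 39, 'y': 10}
After line 2 (y overwritten, z added): d = {'x': 39, 'y': 14, 'z': 20}
After line 3 (total = 39 + 14 + 20 = 73): d = {'x': 39, 'y': 14, 'z': 20, 'total': 73}

{'x': 39, 'y': 14, 'z': 20, 'total': 73}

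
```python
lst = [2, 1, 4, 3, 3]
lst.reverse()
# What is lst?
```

[3, 3, 4, 1, 2]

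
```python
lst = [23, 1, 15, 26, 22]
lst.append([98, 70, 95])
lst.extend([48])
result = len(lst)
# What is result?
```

After line 1: lst = [23, 1, 15, 26, 22]
After line 2 (append adds [98, 70, 95] as single element): lst = [23, 1, 15, 26, 22, [98, 70, 95]]
After line 3 (extend unpacks [48], adds 48): lst = [23, 1, 15, 26, 22, [98, 70, 95], 48]
After line 4: result = len(lst) = 7

7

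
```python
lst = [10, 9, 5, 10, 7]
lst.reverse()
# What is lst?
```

[7, 10, 5, 9, 10]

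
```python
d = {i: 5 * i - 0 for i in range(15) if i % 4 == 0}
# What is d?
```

{0: 0, 4: 20, 8: 40, 12: 60}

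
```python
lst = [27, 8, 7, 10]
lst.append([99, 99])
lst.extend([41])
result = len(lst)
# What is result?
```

After line 1: lst = [27, 8, 7, 10]
After line 2 (append adds [99, 99] as single element): lst = [27, 8, 7, 10, [99, 99]]
After line 3 (extend unpacks [41], adds 41): lst = [27, 8, 7, 10, [99, 99], 41]
After line 4: result = len(lst) = 6

6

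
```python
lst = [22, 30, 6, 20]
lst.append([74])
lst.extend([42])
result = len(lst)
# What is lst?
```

After line 1: lst = [22, 30, 6, 20]
After line 2 (append adds [74] as single element): lst = [22, 30, 6, 20, [74]]
After line 3 (extend unpacks [42], adds 42): lst = [22, 30, 6, 20, [74], 42]
After line 4: result = len(lst) = 6

[22, 30, 6, 20, [74], 42]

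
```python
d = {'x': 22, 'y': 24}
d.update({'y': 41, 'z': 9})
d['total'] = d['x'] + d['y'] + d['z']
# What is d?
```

After line 1: d = {'x': 22, 'y': 24}
After line 2 (y overwritten, z added): d = {'x': 22, 'y': 41, 'z': 9}
After line 3 (total = 22 + 41 + 9 = 72): d = {'x': 22, 'y': 41, 'z': 9, 'total': 72}

{'x': 22, 'y': 41, 'z': 9, 'total': 72}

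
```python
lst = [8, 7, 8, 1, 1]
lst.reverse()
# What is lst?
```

[1, 1, 8, 7, 8]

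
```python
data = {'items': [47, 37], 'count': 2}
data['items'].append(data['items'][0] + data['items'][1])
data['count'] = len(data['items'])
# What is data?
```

After line 1: data = {'items': [47, 37], 'count': 2}
After line 2 (append 47 + 37 = 84): data = {'items': [47, 37, 84], 'count': 2}
After line 3 (count = len(items) = 3): data = {'items': [47, 37, 84], 'count': 3}

{'items': [47, 37, 84], 'count': 3}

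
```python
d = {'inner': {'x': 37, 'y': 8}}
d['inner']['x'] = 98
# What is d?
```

After line 1: d = {'inner': {'x': 37, 'y': 8}}
After line 2 (inner x overwritten): d = {'inner': {'x': 98, 'y': 8}}

{'inner': {'x': 98, 'y': 8}}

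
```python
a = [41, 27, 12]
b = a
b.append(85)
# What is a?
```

After line 1: a = [41, 27, 12]
After line 2 (b = a is an alias, same object): a = [41, 27, 12], b = [41, 27, 12]
After line 3 (b.append mutates the shared list): a = [41, 27, 12, 85], b = [41, 27, 12, 85]

[41, 27, 12, 85]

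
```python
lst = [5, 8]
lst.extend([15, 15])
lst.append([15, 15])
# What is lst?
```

After line 1: lst = [5, 8]
After line 2 (extend unpacks [15, 15]): lst = [5, 8, 15, 15]
After line 3 (append adds [15, 15] as single element): lst = [5, 8, 15, 15, [15, 15]]

[5, 8, 15, 15, [15, 15]]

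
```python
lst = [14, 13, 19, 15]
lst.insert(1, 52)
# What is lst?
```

[14, 52, 13, 19, 15]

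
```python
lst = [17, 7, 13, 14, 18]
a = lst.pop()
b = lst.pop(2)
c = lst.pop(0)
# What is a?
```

After line 1: lst = [17, 7, 13, 14, 18]
After line 2 (pop() -> a = 18): lst = [17, 7, 13, 14]
After line 3 (pop(2) -> b = 13): lst = [17, 7, 14]
After line 4 (pop(0) -> c = 17): lst = [7, 14]

18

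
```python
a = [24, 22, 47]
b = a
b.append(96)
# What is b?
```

After line 1: a = [24, 22, 47]
After line 2 (b = a is an alias, same object): a = [24, 22, 47], b = [24, 22, 47]
After line 3 (b.append mutates the shared list): a = [24, 22, 47, 96], b = [24, 22, 47, 96]

[24, 22, 47, 96]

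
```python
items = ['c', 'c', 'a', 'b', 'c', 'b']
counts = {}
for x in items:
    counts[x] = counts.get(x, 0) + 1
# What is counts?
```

Initial: counts = {}, items = ['c', 'c', 'a', 'b', 'c', 'b']
See 'c': counts = {'c': 1}
See 'c': counts = {'c': 2}
See 'a': counts = {'c': 2, 'a': 1}
See 'b': counts = {'c': 2, 'a': 1, 'b': 1}
See 'c': counts = {'c': 3, 'a': 1, 'b': 1}
See 'b': counts = {'c': 3, 'a': 1, 'b': 2}

{'c': 3, 'a': 1, 'b': 2}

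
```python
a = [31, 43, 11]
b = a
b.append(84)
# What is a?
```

After line 1: a = [31, 43, 11]
After line 2 (b = a is an alias, same object): a = [31, 43, 11], b = [31, 43, 11]
After line 3 (b.append mutates the shared list): a = [31, 43, 11, 84], b = [31, 43, 11, 84]

[31, 43, 11, 84]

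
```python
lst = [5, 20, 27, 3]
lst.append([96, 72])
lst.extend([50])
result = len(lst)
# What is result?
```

After line 1: lst = [5, 20, 27, 3]
After line 2 (append adds [96, 72] as single element): lst = [5, 20, 27, 3, [96, 72]]
After line 3 (extend unpacks [50], adds 50): lst = [5, 20, 27, 3, [96, 72], 50]
After line 4: result = len(lst) = 6

6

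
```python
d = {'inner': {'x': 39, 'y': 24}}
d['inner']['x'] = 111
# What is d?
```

After line 1: d = {'inner': {'x': 39, 'y': 24}}
After line 2 (inner x overwritten): d = {'inner': {'x': 111, 'y': 24}}

{'inner': {'x': 111, 'y': 24}}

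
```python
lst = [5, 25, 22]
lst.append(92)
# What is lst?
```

[5, 25, 22, 92]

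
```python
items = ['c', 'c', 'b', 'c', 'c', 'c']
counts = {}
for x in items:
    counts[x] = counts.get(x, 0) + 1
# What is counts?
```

Initial: counts = {}, items = ['c', 'c', 'b', 'c', 'c', 'c']
See 'c': counts = {'c': 1}
See 'c': counts = {'c': 2}
See 'b': counts = {'c': 2, 'b': 1}
See 'c': counts = {'c': 3, 'b': 1}
See 'c': counts = {'c': 4, 'b': 1}
See 'c': counts = {'c': 5, 'b': 1}

{'c': 5, 'b': 1}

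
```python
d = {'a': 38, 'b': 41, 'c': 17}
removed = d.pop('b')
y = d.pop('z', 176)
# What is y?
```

After line 1: d = {'a': 38, 'b': 41, 'c': 17}
After line 2 (pop 'b' returns 41): d = {'a': 38, 'c': 17}, removed = 41
After line 3 (pop 'z' missing, returns default 176): d = {'a': 38, 'c': 17}, y = 176

176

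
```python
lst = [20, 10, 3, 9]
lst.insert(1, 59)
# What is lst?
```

[20, 59, 10, 3, 9]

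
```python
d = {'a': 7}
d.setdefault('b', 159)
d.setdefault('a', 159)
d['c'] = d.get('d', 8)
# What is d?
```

After line 1: d = {'a': 7}
After line 2 (setdefault adds 'b'=159): d = {'a': 7, 'b': 159}
After line 3 (setdefault 'a' no-op, already exists): d = {'a': 7, 'b': 159}
After line 4 (get('d', 8) returns default since 'd' not in d): d = {'a': 7, 'b': 159, 'c': 8}

{'a': 7, 'b': 159, 'c': 8}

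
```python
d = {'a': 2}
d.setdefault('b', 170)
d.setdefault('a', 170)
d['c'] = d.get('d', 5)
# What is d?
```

After line 1: d = {'a': 2}
After line 2 (setdefault adds 'b'=170): d = {'a': 2, 'b': 170}
After line 3 (setdefault 'a' no-op, already exists): d = {'a': 2, 'b': 170}
After line 4 (get('d', 5) returns default since 'd' not in d): d = {'a': 2, 'b': 170, 'c': 5}

{'a': 2, 'b': 170, 'c': 5}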